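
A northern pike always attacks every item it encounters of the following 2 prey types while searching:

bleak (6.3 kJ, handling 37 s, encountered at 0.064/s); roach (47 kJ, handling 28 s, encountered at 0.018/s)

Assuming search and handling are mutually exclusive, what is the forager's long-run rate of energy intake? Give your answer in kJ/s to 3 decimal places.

0.323 kJ/s

R = (0.064×6.3 + 0.018×47) / (1 + 0.064×37 + 0.018×28) = 1.249/3.872 = 0.3226 kJ/s.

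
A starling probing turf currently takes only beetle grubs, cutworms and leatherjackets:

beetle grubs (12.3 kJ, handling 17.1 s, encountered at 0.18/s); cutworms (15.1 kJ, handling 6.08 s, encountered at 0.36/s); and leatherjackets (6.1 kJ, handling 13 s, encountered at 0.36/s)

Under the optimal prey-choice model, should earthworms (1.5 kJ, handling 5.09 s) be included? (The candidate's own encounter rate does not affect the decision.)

Intake rate on the current diet: R = (0.18×12.3 + 0.36×15.1 + 0.36×6.1) / (1 + 0.18×17.1 + 0.36×6.08 + 0.36×13) = 9.846/10.95 = 0.8994 kJ/s.
earthworms: E/h = 1.5/5.09 = 0.2947 kJ/s.
0.2947 < 0.8994, so adding earthworms would lower the average — exclude it.

No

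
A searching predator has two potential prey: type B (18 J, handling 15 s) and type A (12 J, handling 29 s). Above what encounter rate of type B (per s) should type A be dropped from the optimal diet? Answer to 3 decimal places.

At the threshold, the rate on type B alone equals the profitability of type A: λ·18/(1 + λ·15) = 12/29 = 0.4138.
Rearranging, λ(18 − 0.4138×15) = 0.4138, so λ = 0.4138/11.79 = 0.03509 per s.

0.035 per s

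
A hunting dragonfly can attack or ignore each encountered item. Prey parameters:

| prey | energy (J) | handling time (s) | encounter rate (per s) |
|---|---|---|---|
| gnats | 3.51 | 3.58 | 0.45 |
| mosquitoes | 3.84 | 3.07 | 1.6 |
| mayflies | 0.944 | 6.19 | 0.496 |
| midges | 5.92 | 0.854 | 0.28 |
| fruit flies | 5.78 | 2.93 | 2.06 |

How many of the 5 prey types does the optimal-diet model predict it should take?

E/h in descending order: midges 6.93, fruit flies 1.97, mosquitoes 1.25, gnats 0.98, mayflies 0.153 J/s. The optimal diet is the largest prefix of this list for which every included type satisfies E_i/h_i > R on the types above it.
Rate on top 1: 1.338. fruit flies: 1.97 > 1.338 → include.
Rate on top 2: 1.865. mosquitoes: 1.25 < 1.865 → exclude; stop.
Optimal diet: midges, fruit flies — 2 of 5 types.

2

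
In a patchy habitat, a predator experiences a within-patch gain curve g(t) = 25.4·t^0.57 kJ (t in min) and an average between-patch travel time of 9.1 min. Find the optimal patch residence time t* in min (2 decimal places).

12.06 min

Maximise g(t)/(T+t): set derivative to zero → g'(t)(T+t) = g(t).
g'(t) = 0.57·25.4·t^-0.43. Setting 0.57·25.4·t^-0.43 = 25.4·t^0.57/(9.1+t) gives 0.57(9.1+t) = t, so 0.43·t = 0.57×9.1.
t* = 0.57×9.1/0.43 = 12.06 min.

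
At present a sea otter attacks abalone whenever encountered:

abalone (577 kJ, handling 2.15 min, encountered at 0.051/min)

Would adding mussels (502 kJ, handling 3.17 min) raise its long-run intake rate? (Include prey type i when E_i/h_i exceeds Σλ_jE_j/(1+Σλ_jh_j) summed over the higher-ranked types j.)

Yes

On abalone alone, R = ΣλE/(1+Σλh) = 29.43/1.11 = 26.52 kJ/min.
Profitability of mussels: 502/3.17 = 158.4 kJ/min.
158.4 > 26.52, so adding mussels raises the average — include it.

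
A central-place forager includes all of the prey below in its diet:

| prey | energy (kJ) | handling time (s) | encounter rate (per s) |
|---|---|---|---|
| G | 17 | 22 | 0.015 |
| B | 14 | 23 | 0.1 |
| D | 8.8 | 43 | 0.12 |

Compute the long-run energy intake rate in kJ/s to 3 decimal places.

0.308 kJ/s

R = Σλ_iE_i / (1 + Σλ_ih_i)
Numerator: 0.015×17 + 0.1×14 + 0.12×8.8 = 2.711
Denominator: 1 + 0.015×22 + 0.1×23 + 0.12×43 = 8.79
R = 2.711/8.79 = 0.3084 kJ/s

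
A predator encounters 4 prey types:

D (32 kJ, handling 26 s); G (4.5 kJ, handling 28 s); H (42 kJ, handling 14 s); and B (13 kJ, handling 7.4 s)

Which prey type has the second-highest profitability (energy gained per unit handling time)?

In descending order of E/h:
H: 42/14 = 3 kJ/s
B: 13/7.4 = 1.76 kJ/s
D: 32/26 = 1.23 kJ/s
G: 4.5/28 = 0.161 kJ/s

B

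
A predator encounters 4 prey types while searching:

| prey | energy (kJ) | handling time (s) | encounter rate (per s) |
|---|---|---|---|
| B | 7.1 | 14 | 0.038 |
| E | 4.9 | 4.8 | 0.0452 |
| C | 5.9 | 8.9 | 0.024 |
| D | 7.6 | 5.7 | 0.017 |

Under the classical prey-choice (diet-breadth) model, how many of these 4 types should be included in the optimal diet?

4

Profitabilities (E/h, kJ/s): D 1.33, E 1.02, C 0.663, B 0.507. Add prey in this order while the next type's profitability exceeds the intake rate on those already taken.
Rate on top 1: 0.1178. E: 1.02 > 0.1178 → include.
Rate on top 2: 0.2669. C: 0.663 > 0.2669 → include.
Rate on top 3: 0.3223. B: 0.507 > 0.3223 → include.
Optimal diet: D, E, C, B — 4 of 4 types.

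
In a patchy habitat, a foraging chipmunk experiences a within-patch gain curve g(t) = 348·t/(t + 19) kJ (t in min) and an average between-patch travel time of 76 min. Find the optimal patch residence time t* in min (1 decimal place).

38.0 min

Maximise g(t)/(T+t): set derivative to zero → g'(t)(T+t) = g(t).
g'(t) = 348·19/(t + 19)². Setting 348·19/(t+19)² = 348t/[(t+19)(76+t)] gives 19(76+t) = t(t+19), so t² = 19×76 = 1444.
t* = √1444 = 38 min.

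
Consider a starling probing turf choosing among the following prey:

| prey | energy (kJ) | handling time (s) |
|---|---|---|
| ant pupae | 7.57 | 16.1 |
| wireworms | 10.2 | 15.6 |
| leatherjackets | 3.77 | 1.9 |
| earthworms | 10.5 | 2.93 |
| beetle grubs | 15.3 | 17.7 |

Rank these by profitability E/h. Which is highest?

earthworms

In descending order of E/h:
earthworms: 10.5/2.93 = 3.58 kJ/s
leatherjackets: 3.77/1.9 = 1.98 kJ/s
beetle grubs: 15.3/17.7 = 0.864 kJ/s
wireworms: 10.2/15.6 = 0.654 kJ/s
ant pupae: 7.57/16.1 = 0.47 kJ/s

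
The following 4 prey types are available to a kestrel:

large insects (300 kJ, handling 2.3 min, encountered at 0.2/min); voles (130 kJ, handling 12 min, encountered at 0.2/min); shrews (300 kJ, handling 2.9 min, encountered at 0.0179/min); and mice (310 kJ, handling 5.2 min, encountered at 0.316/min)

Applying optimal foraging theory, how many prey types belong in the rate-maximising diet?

E/h in descending order: large insects 130, shrews 103, mice 59.6, voles 10.8 kJ/min. The optimal diet is the largest prefix of this list for which every included type satisfies E_i/h_i > R on the types above it.
Rate on top 1: 41.1. shrews: 103 > 41.1 → include.
Rate on top 2: 43.24. mice: 59.6 > 43.24 → include.
Rate on top 3: 51.77. voles: 10.8 < 51.77 → exclude; stop.
Optimal diet: large insects, shrews, mice — 3 of 4 types.

3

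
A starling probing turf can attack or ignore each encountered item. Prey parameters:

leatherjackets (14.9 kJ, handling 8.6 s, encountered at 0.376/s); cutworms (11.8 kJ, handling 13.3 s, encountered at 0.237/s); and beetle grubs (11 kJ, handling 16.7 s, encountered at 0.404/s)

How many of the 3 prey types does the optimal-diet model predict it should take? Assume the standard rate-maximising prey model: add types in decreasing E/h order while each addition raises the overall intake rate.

Profitabilities (E/h, kJ/s): leatherjackets 1.73, cutworms 0.887, beetle grubs 0.659. Add prey in this order while the next type's profitability exceeds the intake rate on those already taken.
Rate on top 1: 1.323. cutworms: 0.887 < 1.323 → exclude; stop.
Optimal diet: leatherjackets — 1 of 3 types.

1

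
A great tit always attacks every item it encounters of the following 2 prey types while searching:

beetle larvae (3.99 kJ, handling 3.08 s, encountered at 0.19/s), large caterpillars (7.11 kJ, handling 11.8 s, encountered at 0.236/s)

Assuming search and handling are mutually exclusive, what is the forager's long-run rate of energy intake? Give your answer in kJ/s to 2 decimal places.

R = (0.19×3.99 + 0.236×7.11) / (1 + 0.19×3.08 + 0.236×11.8) = 2.436/4.37 = 0.5575 kJ/s.

0.56 kJ/s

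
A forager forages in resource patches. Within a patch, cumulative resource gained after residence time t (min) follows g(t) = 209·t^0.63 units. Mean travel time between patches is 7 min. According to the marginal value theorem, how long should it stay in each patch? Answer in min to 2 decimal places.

By the marginal value theorem, leave when the instantaneous gain rate g'(t) equals the habitat-wide average g(t)/(T + t).
g'(t) = 0.63·209·t^-0.37. Setting 0.63·209·t^-0.37 = 209·t^0.63/(7+t) gives 0.63(7+t) = t, so 0.37·t = 0.63×7.
t* = 0.63×7/0.37 = 11.92 min.

11.92 min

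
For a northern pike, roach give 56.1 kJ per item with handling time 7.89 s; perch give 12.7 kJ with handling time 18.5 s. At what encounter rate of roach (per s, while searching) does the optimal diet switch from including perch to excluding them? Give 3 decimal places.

0.014 per s

At the threshold, the rate on roach alone equals the profitability of perch: λ·56.1/(1 + λ·7.89) = 12.7/18.5 = 0.6865.
Rearranging, λ(56.1 − 0.6865×7.89) = 0.6865, so λ = 0.6865/50.68 = 0.01354 per s.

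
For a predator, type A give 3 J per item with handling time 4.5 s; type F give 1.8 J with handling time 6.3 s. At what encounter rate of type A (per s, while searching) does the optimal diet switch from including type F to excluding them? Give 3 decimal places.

0.167 per s

The zero-one rule: include type F iff E₂/h₂ > λE₁/(1+λh₁). Equality gives the switch point.
λE₁h₂ = E₂ + λE₂h₁ ⇒ λ = E₂/(E₁h₂ − E₂h₁) = 1.8/(18.9 − 8.1) = 0.1667 per s.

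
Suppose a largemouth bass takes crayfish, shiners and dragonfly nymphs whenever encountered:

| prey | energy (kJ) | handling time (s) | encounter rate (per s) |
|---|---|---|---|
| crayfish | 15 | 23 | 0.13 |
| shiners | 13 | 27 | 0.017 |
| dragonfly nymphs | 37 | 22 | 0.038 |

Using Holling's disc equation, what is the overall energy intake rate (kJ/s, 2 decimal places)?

R = (0.13×15 + 0.017×13 + 0.038×37) / (1 + 0.13×23 + 0.017×27 + 0.038×22) = 3.577/5.285 = 0.6768 kJ/s.

0.68 kJ/s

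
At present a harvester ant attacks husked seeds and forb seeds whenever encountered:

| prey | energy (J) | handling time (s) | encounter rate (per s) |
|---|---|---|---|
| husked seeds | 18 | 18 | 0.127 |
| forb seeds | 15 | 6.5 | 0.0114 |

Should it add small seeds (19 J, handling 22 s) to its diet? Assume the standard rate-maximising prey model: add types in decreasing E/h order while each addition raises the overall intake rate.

Yes

Intake rate on the current diet: R = (0.127×18 + 0.0114×15) / (1 + 0.127×18 + 0.0114×6.5) = 2.457/3.36 = 0.7312 J/s.
Profitability of small seeds: 19/22 = 0.8636 J/s.
Since 0.8636 > R, including small seeds increases the long-run rate.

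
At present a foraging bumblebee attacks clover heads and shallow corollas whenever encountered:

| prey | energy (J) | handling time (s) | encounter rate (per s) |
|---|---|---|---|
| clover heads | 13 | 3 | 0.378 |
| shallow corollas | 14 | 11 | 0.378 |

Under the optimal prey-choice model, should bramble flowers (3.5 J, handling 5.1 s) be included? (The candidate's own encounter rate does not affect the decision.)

Current rate: (0.378×13 + 0.378×14)/(1 + 0.378×3 + 0.378×11) = 1.622 J/s.
Profitability of bramble flowers: 3.5/5.1 = 0.6863 J/s.
0.6863 < 1.622, so adding bramble flowers would lower the average — exclude it.

No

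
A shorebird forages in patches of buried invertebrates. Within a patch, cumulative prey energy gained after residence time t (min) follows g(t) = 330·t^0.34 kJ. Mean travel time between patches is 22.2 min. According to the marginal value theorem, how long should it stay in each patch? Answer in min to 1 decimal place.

11.4 min

By the marginal value theorem, leave when the instantaneous gain rate g'(t) equals the habitat-wide average g(t)/(T + t).
g'(t) = 0.34·330·t^-0.66. Setting 0.34·330·t^-0.66 = 330·t^0.34/(22.2+t) gives 0.34(22.2+t) = t, so 0.66·t = 0.34×22.2.
t* = 0.34×22.2/0.66 = 11.44 min.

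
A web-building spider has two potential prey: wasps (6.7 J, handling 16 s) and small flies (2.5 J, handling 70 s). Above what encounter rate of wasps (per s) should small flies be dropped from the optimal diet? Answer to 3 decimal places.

0.006 per s

The zero-one rule: include small flies iff E₂/h₂ > λE₁/(1+λh₁). Equality gives the switch point.
λE₁h₂ = E₂ + λE₂h₁ ⇒ λ = E₂/(E₁h₂ − E₂h₁) = 2.5/(469 − 40) = 0.005828 per s.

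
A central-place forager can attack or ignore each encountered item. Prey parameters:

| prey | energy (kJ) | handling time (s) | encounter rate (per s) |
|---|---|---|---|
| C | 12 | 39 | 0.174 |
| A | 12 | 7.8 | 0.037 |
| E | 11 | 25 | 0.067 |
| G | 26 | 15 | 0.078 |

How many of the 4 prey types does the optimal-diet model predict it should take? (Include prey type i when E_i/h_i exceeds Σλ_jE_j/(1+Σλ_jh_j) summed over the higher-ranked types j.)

Profitabilities (E/h, kJ/s): G 1.73, A 1.54, E 0.44, C 0.308. Add prey in this order while the next type's profitability exceeds the intake rate on those already taken.
Rate on top 1: 0.9346. A: 1.54 > 0.9346 → include.
Rate on top 2: 1.005. E: 0.44 < 1.005 → exclude; stop.
Optimal diet: G, A — 2 of 4 types.

2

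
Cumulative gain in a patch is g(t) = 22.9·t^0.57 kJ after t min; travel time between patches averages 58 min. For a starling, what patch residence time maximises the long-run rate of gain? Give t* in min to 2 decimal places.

76.88 min

Maximise g(t)/(T+t): set derivative to zero → g'(t)(T+t) = g(t).
g'(t) = 0.57·22.9·t^-0.43. Setting 0.57·22.9·t^-0.43 = 22.9·t^0.57/(58+t) gives 0.57(58+t) = t, so 0.43·t = 0.57×58.
t* = 0.57×58/0.43 = 76.88 min.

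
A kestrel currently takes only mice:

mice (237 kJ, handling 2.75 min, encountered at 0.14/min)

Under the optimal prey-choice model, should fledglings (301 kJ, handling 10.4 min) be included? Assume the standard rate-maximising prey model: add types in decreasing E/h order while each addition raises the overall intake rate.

On mice alone, R = ΣλE/(1+Σλh) = 33.18/1.385 = 23.96 kJ/min.
Profitability of fledglings: 301/10.4 = 28.94 kJ/min.
Since 28.94 > R, including fledglings increases the long-run rate.

Yes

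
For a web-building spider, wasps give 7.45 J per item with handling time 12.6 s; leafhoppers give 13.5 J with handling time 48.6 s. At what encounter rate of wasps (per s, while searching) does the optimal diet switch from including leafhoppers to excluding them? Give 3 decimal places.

Drop leafhoppers once their profitability E₂/h₂ falls below the rate achievable on wasps alone: E₂/h₂ = λE₁/(1 + λh₁).
Solve for λ: λE₁h₂ = E₂(1 + λh₁) → λ(E₁h₂ − E₂h₁) = E₂ → λ = E₂/(E₁h₂ − E₂h₁).
λ = 13.5/(7.45×48.6 − 13.5×12.6) = 13.5/192 = 0.07032 per s.

0.070 per s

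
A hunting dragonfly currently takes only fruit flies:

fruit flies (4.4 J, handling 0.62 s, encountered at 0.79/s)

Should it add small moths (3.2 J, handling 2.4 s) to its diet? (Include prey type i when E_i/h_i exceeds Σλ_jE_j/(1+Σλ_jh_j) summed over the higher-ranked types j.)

On fruit flies alone, R = ΣλE/(1+Σλh) = 3.476/1.49 = 2.333 J/s.
Profitability of small moths: 3.2/2.4 = 1.333 J/s.
1.333 < 2.333, so adding small moths would lower the average — exclude it.

No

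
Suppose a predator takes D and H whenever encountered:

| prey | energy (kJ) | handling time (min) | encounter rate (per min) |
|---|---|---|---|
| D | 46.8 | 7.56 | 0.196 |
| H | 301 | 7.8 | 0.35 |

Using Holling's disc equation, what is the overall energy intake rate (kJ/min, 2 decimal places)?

R = (0.196×46.8 + 0.35×301) / (1 + 0.196×7.56 + 0.35×7.8) = 114.5/5.212 = 21.97 kJ/min.

21.97 kJ/min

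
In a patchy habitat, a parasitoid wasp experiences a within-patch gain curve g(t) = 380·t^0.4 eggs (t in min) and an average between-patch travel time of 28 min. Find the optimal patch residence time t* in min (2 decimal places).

18.67 min

By the marginal value theorem, leave when the instantaneous gain rate g'(t) equals the habitat-wide average g(t)/(T + t).
g'(t) = 0.4·380·t^-0.6. Setting 0.4·380·t^-0.6 = 380·t^0.4/(28+t) gives 0.4(28+t) = t, so 0.60·t = 0.4×28.
t* = 0.4×28/0.60 = 18.67 min.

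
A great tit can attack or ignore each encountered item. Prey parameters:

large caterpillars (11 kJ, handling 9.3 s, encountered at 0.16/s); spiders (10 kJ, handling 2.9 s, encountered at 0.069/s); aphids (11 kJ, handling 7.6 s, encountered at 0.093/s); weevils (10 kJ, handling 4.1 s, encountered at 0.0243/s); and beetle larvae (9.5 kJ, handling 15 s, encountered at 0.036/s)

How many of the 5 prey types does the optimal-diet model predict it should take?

4

Rank by E/h (kJ/s): spiders 3.45, weevils 2.44, aphids 1.45, large caterpillars 1.18, beetle larvae 0.633. Include each in turn until the next type's E/h falls below the running intake rate.
Rate on top 1: 0.575. weevils: 2.44 > 0.575 → include.
Rate on top 2: 0.7178. aphids: 1.45 > 0.7178 → include.
Rate on top 3: 0.9748. large caterpillars: 1.18 > 0.9748 → include.
Rate on top 4: 1.063. beetle larvae: 0.633 < 1.063 → exclude; stop.
Optimal diet: spiders, weevils, aphids, large caterpillars — 4 of 5 types.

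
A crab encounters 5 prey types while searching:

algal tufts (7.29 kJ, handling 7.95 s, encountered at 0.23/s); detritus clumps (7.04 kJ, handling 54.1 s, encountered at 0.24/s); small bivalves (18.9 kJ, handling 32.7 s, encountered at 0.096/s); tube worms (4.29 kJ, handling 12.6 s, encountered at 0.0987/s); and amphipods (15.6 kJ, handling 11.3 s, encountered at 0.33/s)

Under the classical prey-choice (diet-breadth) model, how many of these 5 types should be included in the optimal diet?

1

Profitabilities (E/h, kJ/s): amphipods 1.38, algal tufts 0.917, small bivalves 0.578, tube worms 0.34, detritus clumps 0.13. Add prey in this order while the next type's profitability exceeds the intake rate on those already taken.
Rate on top 1: 1.089. algal tufts: 0.917 < 1.089 → exclude; stop.
Optimal diet: amphipods — 1 of 5 types.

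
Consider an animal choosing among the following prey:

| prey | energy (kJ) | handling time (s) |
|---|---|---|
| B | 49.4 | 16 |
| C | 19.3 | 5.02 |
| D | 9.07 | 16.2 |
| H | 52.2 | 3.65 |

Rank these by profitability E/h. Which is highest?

Profitability E/h (kJ/s): B = 49.4/16 = 3.09, C = 19.3/5.02 = 3.84, D = 9.07/16.2 = 0.56, H = 52.2/3.65 = 14.3.
Ranked: H > C > B > D.

H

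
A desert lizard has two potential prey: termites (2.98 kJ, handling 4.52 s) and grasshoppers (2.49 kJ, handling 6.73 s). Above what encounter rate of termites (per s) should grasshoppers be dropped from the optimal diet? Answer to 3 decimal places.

0.283 per s

Drop grasshoppers once their profitability E₂/h₂ falls below the rate achievable on termites alone: E₂/h₂ = λE₁/(1 + λh₁).
Solve for λ: λE₁h₂ = E₂(1 + λh₁) → λ(E₁h₂ − E₂h₁) = E₂ → λ = E₂/(E₁h₂ − E₂h₁).
λ = 2.49/(2.98×6.73 − 2.49×4.52) = 2.49/8.801 = 0.2829 per s.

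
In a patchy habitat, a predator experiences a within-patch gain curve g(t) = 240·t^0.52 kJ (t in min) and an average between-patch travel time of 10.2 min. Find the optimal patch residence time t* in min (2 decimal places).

Optimal t* satisfies g'(t*) = g(t*)/(T + t*).
g'(t) = 0.52·240·t^-0.48. Setting 0.52·240·t^-0.48 = 240·t^0.52/(10.2+t) gives 0.52(10.2+t) = t, so 0.48·t = 0.52×10.2.
t* = 0.52×10.2/0.48 = 11.05 min.

11.05 min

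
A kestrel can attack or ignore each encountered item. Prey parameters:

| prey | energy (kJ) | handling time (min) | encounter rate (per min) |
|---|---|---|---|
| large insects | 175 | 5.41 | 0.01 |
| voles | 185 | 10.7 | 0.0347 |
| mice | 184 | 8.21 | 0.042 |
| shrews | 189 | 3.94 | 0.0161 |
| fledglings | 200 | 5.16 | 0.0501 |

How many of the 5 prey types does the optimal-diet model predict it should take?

5

Rank by E/h (kJ/min): shrews 48, fledglings 38.8, large insects 32.3, mice 22.4, voles 17.3. Include each in turn until the next type's E/h falls below the running intake rate.
Rate on top 1: 2.861. fledglings: 38.8 > 2.861 → include.
Rate on top 2: 9.882. large insects: 32.3 > 9.882 → include.
Rate on top 3: 10.76. mice: 22.4 > 10.76 → include.
Rate on top 4: 13.1. voles: 17.3 > 13.1 → include.
Optimal diet: shrews, fledglings, large insects, mice, voles — 5 of 5 types.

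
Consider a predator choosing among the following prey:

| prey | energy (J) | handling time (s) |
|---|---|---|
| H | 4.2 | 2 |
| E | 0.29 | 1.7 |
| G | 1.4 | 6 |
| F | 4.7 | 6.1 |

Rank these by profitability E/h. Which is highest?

In descending order of E/h:
H: 4.2/2 = 2.1 J/s
F: 4.7/6.1 = 0.77 J/s
G: 1.4/6 = 0.233 J/s
E: 0.29/1.7 = 0.171 J/s

H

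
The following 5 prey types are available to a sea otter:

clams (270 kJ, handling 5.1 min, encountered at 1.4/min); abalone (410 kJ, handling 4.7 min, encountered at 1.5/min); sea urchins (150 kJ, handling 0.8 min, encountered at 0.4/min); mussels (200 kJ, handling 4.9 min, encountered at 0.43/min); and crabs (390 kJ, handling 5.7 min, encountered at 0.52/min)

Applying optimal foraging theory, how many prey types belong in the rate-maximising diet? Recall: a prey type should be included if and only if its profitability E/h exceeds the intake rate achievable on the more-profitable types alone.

2

Profitabilities (E/h, kJ/min): sea urchins 188, abalone 87.2, crabs 68.4, clams 52.9, mussels 40.8. Add prey in this order while the next type's profitability exceeds the intake rate on those already taken.
Rate on top 1: 45.45. abalone: 87.2 > 45.45 → include.
Rate on top 2: 80.65. crabs: 68.4 < 80.65 → exclude; stop.
Optimal diet: sea urchins, abalone — 2 of 5 types.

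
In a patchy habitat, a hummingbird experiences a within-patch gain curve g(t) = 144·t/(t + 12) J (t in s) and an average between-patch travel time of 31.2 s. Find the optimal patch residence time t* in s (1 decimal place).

By the marginal value theorem, leave when the instantaneous gain rate g'(t) equals the habitat-wide average g(t)/(T + t).
g'(t) = 144·12/(t + 12)². Setting 144·12/(t+12)² = 144t/[(t+12)(31.2+t)] gives 12(31.2+t) = t(t+12), so t² = 12×31.2 = 374.4.
t* = √374.4 = 19.35 s.

19.3 s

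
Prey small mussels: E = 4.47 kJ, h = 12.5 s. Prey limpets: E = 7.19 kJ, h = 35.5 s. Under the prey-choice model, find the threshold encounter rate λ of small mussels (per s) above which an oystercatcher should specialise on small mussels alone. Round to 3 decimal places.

0.104 per s

Drop limpets once their profitability E₂/h₂ falls below the rate achievable on small mussels alone: E₂/h₂ = λE₁/(1 + λh₁).
Solve for λ: λE₁h₂ = E₂(1 + λh₁) → λ(E₁h₂ − E₂h₁) = E₂ → λ = E₂/(E₁h₂ − E₂h₁).
λ = 7.19/(4.47×35.5 − 7.19×12.5) = 7.19/68.81 = 0.1045 per s.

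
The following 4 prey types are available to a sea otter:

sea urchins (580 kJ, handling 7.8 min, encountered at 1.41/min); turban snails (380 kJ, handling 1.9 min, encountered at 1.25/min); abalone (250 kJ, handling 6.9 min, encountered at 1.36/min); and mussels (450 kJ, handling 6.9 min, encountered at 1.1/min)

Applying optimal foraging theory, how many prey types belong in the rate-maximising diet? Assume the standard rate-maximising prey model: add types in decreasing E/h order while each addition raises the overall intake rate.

1

E/h in descending order: turban snails 200, sea urchins 74.4, mussels 65.2, abalone 36.2 kJ/min. The optimal diet is the largest prefix of this list for which every included type satisfies E_i/h_i > R on the types above it.
Rate on top 1: 140.7. sea urchins: 74.4 < 140.7 → exclude; stop.
Optimal diet: turban snails — 1 of 4 types.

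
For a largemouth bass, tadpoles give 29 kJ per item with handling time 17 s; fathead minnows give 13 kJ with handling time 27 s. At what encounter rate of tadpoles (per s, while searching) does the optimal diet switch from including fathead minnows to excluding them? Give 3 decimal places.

0.023 per s

At the threshold, the rate on tadpoles alone equals the profitability of fathead minnows: λ·29/(1 + λ·17) = 13/27 = 0.4815.
Rearranging, λ(29 − 0.4815×17) = 0.4815, so λ = 0.4815/20.81 = 0.02313 per s.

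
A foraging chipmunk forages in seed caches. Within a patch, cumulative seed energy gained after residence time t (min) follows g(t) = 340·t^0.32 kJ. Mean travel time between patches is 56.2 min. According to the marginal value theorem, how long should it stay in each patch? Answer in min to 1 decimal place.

26.4 min

Optimal t* satisfies g'(t*) = g(t*)/(T + t*).
g'(t) = 0.32·340·t^-0.68. Setting 0.32·340·t^-0.68 = 340·t^0.32/(56.2+t) gives 0.32(56.2+t) = t, so 0.68·t = 0.32×56.2.
t* = 0.32×56.2/0.68 = 26.45 min.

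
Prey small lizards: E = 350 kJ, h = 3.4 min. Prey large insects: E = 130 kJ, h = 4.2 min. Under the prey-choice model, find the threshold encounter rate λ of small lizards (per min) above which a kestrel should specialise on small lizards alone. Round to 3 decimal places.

0.126 per min

At the threshold, the rate on small lizards alone equals the profitability of large insects: λ·350/(1 + λ·3.4) = 130/4.2 = 30.95.
Rearranging, λ(350 − 30.95×3.4) = 30.95, so λ = 30.95/244.8 = 0.1265 per min.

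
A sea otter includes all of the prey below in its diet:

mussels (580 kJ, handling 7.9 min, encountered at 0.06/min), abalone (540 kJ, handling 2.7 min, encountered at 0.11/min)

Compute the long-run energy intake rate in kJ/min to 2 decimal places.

53.19 kJ/min

R = (0.06×580 + 0.11×540) / (1 + 0.06×7.9 + 0.11×2.7) = 94.2/1.771 = 53.19 kJ/min.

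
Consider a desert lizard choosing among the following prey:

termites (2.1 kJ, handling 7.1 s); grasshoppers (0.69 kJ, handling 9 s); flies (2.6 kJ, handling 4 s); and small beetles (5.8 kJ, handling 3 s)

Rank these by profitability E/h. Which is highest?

small beetles

Profitability E/h (kJ/s): termites = 2.1/7.1 = 0.296, grasshoppers = 0.69/9 = 0.0767, flies = 2.6/4 = 0.65, small beetles = 5.8/3 = 1.93.
Ranked: small beetles > flies > termites > grasshoppers.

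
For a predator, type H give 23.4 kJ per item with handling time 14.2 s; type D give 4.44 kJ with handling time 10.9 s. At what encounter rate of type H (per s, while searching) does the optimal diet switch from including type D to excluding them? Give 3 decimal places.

At the threshold, the rate on type H alone equals the profitability of type D: λ·23.4/(1 + λ·14.2) = 4.44/10.9 = 0.4073.
Rearranging, λ(23.4 − 0.4073×14.2) = 0.4073, so λ = 0.4073/17.62 = 0.02312 per s.

0.023 per s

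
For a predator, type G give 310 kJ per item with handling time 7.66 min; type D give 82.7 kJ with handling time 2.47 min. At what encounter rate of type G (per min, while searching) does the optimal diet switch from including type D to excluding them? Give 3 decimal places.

At the threshold, the rate on type G alone equals the profitability of type D: λ·310/(1 + λ·7.66) = 82.7/2.47 = 33.48.
Rearranging, λ(310 − 33.48×7.66) = 33.48, so λ = 33.48/53.53 = 0.6255 per min.

0.625 per min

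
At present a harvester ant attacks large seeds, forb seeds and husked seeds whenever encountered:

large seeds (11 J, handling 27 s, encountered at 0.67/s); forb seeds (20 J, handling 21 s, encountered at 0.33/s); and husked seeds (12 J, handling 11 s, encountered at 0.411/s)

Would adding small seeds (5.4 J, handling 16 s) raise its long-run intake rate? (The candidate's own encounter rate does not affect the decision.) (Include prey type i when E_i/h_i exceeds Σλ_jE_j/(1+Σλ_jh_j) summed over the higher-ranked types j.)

No

On large seeds, forb seeds and husked seeds alone, R = ΣλE/(1+Σλh) = 18.9/30.54 = 0.6189 J/s.
Profitability of small seeds: 5.4/16 = 0.3375 J/s.
0.3375 < 0.6189, so adding small seeds would lower the average — exclude it.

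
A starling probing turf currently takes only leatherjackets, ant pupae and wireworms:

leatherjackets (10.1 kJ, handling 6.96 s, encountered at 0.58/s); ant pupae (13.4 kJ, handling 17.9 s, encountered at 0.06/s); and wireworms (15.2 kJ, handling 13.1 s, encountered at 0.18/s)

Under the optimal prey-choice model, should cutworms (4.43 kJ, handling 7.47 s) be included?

No

Intake rate on the current diet: R = (0.58×10.1 + 0.06×13.4 + 0.18×15.2) / (1 + 0.58×6.96 + 0.06×17.9 + 0.18×13.1) = 9.398/8.469 = 1.11 kJ/s.
cutworms: E/h = 4.43/7.47 = 0.593 kJ/s.
0.593 < 1.11, so adding cutworms would lower the average — exclude it.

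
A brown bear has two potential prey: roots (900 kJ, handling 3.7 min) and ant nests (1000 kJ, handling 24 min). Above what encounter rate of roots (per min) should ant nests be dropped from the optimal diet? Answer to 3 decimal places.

0.056 per min

Drop ant nests once their profitability E₂/h₂ falls below the rate achievable on roots alone: E₂/h₂ = λE₁/(1 + λh₁).
Solve for λ: λE₁h₂ = E₂(1 + λh₁) → λ(E₁h₂ − E₂h₁) = E₂ → λ = E₂/(E₁h₂ − E₂h₁).
λ = 1000/(900×24 − 1000×3.7) = 1000/1.79e+04 = 0.05587 per min.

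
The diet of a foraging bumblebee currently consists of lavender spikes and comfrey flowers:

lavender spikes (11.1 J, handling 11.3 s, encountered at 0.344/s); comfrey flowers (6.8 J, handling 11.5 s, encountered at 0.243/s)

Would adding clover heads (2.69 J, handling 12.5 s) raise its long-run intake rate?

Intake rate on the current diet: R = (0.344×11.1 + 0.243×6.8) / (1 + 0.344×11.3 + 0.243×11.5) = 5.471/7.682 = 0.7122 J/s.
clover heads: E/h = 2.69/12.5 = 0.2152 J/s.
0.2152 < 0.7122, so adding clover heads would lower the average — exclude it.

No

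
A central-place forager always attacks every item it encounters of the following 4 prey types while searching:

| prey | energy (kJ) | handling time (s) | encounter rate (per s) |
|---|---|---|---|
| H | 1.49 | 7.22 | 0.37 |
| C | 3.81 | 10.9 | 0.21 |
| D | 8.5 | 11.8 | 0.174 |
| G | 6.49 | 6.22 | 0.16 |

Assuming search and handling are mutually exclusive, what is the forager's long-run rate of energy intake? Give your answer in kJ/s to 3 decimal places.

0.429 kJ/s

R = Σλ_iE_i / (1 + Σλ_ih_i)
Numerator: 0.37×1.49 + 0.21×3.81 + 0.174×8.5 + 0.16×6.49 = 3.869
Denominator: 1 + 0.37×7.22 + 0.21×10.9 + 0.174×11.8 + 0.16×6.22 = 9.009
R = 3.869/9.009 = 0.4294 kJ/s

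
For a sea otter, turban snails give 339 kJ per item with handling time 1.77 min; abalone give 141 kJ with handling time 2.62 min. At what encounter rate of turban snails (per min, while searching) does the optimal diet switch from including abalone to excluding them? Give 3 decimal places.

The zero-one rule: include abalone iff E₂/h₂ > λE₁/(1+λh₁). Equality gives the switch point.
λE₁h₂ = E₂ + λE₂h₁ ⇒ λ = E₂/(E₁h₂ − E₂h₁) = 141/(888.2 − 249.6) = 0.2208 per min.

0.221 per min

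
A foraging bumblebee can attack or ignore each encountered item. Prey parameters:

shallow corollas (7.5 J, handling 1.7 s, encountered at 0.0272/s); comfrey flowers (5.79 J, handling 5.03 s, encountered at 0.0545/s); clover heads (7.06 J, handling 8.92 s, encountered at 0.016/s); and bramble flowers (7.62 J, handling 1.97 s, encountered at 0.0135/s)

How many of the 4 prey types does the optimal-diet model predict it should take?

4

Profitabilities (E/h, J/s): shallow corollas 4.41, bramble flowers 3.87, comfrey flowers 1.15, clover heads 0.791. Add prey in this order while the next type's profitability exceeds the intake rate on those already taken.
Rate on top 1: 0.195. bramble flowers: 3.87 > 0.195 → include.
Rate on top 2: 0.286. comfrey flowers: 1.15 > 0.286 → include.
Rate on top 3: 0.4621. clover heads: 0.791 > 0.4621 → include.
Optimal diet: shallow corollas, bramble flowers, comfrey flowers, clover heads — 4 of 4 types.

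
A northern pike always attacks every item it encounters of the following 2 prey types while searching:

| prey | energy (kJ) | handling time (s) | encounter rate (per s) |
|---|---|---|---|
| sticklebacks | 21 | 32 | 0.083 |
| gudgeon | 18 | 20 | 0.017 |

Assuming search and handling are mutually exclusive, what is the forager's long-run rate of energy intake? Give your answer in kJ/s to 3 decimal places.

0.513 kJ/s

Energy encountered per unit search time: 0.083×21 + 0.017×18 = 2.049 kJ/s.
Handling time per unit search time: 0.083×32 + 0.017×20 = 2.996.
Rate = 2.049/(1 + 2.996) = 0.5128 kJ/s.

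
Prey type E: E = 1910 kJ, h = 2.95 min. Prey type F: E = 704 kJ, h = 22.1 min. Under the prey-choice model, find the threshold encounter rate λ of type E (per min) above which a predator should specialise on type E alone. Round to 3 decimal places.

Drop type F once their profitability E₂/h₂ falls below the rate achievable on type E alone: E₂/h₂ = λE₁/(1 + λh₁).
Solve for λ: λE₁h₂ = E₂(1 + λh₁) → λ(E₁h₂ − E₂h₁) = E₂ → λ = E₂/(E₁h₂ − E₂h₁).
λ = 704/(1910×22.1 − 704×2.95) = 704/4.013e+04 = 0.01754 per min.

0.018 per min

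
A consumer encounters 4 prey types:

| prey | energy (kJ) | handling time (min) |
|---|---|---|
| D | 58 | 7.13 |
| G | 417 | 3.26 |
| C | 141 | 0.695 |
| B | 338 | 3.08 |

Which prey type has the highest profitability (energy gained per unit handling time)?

In descending order of E/h:
C: 141/0.695 = 203 kJ/min
G: 417/3.26 = 128 kJ/min
B: 338/3.08 = 110 kJ/min
D: 58/7.13 = 8.13 kJ/min

C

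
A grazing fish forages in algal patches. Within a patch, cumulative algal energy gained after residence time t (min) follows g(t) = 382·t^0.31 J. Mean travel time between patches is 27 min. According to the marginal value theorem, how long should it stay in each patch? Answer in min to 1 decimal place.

By the marginal value theorem, leave when the instantaneous gain rate g'(t) equals the habitat-wide average g(t)/(T + t).
g'(t) = 0.31·382·t^-0.69. Setting 0.31·382·t^-0.69 = 382·t^0.31/(27+t) gives 0.31(27+t) = t, so 0.69·t = 0.31×27.
t* = 0.31×27/0.69 = 12.13 min.

12.1 min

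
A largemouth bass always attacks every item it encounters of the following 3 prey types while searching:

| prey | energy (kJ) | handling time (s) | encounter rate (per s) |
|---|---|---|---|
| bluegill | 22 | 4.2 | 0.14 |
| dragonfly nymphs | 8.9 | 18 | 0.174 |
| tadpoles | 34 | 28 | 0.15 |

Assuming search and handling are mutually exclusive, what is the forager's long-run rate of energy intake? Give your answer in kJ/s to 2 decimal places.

Energy encountered per unit search time: 0.14×22 + 0.174×8.9 + 0.15×34 = 9.729 kJ/s.
Handling time per unit search time: 0.14×4.2 + 0.174×18 + 0.15×28 = 7.92.
Rate = 9.729/(1 + 7.92) = 1.091 kJ/s.

1.09 kJ/s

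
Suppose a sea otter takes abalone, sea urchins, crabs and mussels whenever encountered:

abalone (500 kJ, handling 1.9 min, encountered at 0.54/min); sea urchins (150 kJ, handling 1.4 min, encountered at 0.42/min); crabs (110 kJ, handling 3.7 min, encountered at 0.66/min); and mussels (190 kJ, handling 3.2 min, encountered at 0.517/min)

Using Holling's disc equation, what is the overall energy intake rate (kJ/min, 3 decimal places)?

75.082 kJ/min

R = Σλ_iE_i / (1 + Σλ_ih_i)
Numerator: 0.54×500 + 0.42×150 + 0.66×110 + 0.517×190 = 503.8
Denominator: 1 + 0.54×1.9 + 0.42×1.4 + 0.66×3.7 + 0.517×3.2 = 6.71
R = 503.8/6.71 = 75.08 kJ/min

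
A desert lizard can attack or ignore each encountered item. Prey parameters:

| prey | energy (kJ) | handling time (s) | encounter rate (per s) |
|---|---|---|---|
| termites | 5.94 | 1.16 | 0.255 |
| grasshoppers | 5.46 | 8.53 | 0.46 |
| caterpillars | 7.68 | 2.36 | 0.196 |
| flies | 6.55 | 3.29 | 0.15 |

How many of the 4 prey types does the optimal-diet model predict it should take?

3

Profitabilities (E/h, kJ/s): termites 5.12, caterpillars 3.25, flies 1.99, grasshoppers 0.64. Add prey in this order while the next type's profitability exceeds the intake rate on those already taken.
Rate on top 1: 1.169. caterpillars: 3.25 > 1.169 → include.
Rate on top 2: 1.717. flies: 1.99 > 1.717 → include.
Rate on top 3: 1.777. grasshoppers: 0.64 < 1.777 → exclude; stop.
Optimal diet: termites, caterpillars, flies — 3 of 4 types.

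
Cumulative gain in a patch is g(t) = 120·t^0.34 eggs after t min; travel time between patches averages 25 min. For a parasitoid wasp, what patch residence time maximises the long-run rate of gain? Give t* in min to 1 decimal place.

12.9 min

By the marginal value theorem, leave when the instantaneous gain rate g'(t) equals the habitat-wide average g(t)/(T + t).
g'(t) = 0.34·120·t^-0.66. Setting 0.34·120·t^-0.66 = 120·t^0.34/(25+t) gives 0.34(25+t) = t, so 0.66·t = 0.34×25.
t* = 0.34×25/0.66 = 12.88 min.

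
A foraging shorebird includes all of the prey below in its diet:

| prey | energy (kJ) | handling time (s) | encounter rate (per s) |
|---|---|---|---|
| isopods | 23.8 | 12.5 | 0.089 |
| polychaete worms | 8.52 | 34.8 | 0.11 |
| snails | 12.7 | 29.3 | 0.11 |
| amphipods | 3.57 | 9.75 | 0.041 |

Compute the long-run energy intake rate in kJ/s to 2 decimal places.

0.48 kJ/s

R = Σλ_iE_i / (1 + Σλ_ih_i)
Numerator: 0.089×23.8 + 0.11×8.52 + 0.11×12.7 + 0.041×3.57 = 4.599
Denominator: 1 + 0.089×12.5 + 0.11×34.8 + 0.11×29.3 + 0.041×9.75 = 9.563
R = 4.599/9.563 = 0.4809 kJ/s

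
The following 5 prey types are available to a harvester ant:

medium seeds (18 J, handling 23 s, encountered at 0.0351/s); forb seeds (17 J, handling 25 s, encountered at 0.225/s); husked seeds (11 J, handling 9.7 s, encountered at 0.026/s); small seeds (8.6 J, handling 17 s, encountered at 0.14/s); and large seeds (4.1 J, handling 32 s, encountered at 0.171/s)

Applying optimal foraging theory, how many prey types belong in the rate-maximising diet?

3

Rank by E/h (J/s): husked seeds 1.13, medium seeds 0.783, forb seeds 0.68, small seeds 0.506, large seeds 0.128. Include each in turn until the next type's E/h falls below the running intake rate.
Rate on top 1: 0.2284. medium seeds: 0.783 > 0.2284 → include.
Rate on top 2: 0.4456. forb seeds: 0.68 > 0.4456 → include.
Rate on top 3: 0.6172. small seeds: 0.506 < 0.6172 → exclude; stop.
Optimal diet: husked seeds, medium seeds, forb seeds — 3 of 5 types.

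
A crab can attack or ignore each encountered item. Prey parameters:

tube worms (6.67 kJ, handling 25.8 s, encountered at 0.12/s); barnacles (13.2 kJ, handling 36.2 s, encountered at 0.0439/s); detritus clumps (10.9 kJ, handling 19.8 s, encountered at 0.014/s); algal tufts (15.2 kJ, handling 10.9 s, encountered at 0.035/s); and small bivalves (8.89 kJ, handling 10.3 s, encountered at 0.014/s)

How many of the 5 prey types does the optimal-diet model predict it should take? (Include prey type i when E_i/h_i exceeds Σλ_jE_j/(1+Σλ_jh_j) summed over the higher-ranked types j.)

E/h in descending order: algal tufts 1.39, small bivalves 0.863, detritus clumps 0.551, barnacles 0.365, tube worms 0.259 kJ/s. The optimal diet is the largest prefix of this list for which every included type satisfies E_i/h_i > R on the types above it.
Rate on top 1: 0.3851. small bivalves: 0.863 > 0.3851 → include.
Rate on top 2: 0.4303. detritus clumps: 0.551 > 0.4303 → include.
Rate on top 3: 0.4488. barnacles: 0.365 < 0.4488 → exclude; stop.
Optimal diet: algal tufts, small bivalves, detritus clumps — 3 of 5 types.

3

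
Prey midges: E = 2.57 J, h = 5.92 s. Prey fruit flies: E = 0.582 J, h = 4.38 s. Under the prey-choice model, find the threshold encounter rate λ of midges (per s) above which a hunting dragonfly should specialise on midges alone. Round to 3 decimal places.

Drop fruit flies once their profitability E₂/h₂ falls below the rate achievable on midges alone: E₂/h₂ = λE₁/(1 + λh₁).
Solve for λ: λE₁h₂ = E₂(1 + λh₁) → λ(E₁h₂ − E₂h₁) = E₂ → λ = E₂/(E₁h₂ − E₂h₁).
λ = 0.582/(2.57×4.38 − 0.582×5.92) = 0.582/7.811 = 0.07451 per s.

0.075 per s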